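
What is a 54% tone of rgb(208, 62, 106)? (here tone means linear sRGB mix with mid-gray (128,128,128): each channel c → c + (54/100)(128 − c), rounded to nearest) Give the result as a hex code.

Per channel, c → c + 0.54(128 − c):
  R: 208 − 43.2 = 164.8 → 165
  G: 62 + 0.54×(128−62) = 62 + 35.64 = 97.64 → 98
  B: 106 + 0.54×(128−106) = 106 + 11.88 = 117.88 → 118
rgb(165, 98, 118) = #a56276.

#a56276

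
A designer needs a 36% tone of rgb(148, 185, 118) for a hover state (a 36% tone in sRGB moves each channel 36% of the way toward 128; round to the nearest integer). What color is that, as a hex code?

Per channel, c → c + 0.36(128 − c):
  R: 148 + 0.36×(128−148) = 148 − 7.2 = 140.8 → 141
  G: 185 + 0.36×(128−185) = 185 − 20.52 = 164.48 → 164
  B: 118 + 3.6 = 121.6 → 122
rgb(141, 164, 122) = #8DA47A.

#8DA47A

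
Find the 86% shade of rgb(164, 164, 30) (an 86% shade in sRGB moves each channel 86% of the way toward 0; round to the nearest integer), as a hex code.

Lerp each channel 86% toward 0:
  R: 164 + 0.86×(0−164) = 164 − 141.04 = 22.96 → 23
  G: 164 − 141.04 = 22.96 → 23
  B: 30 − 25.8 = 4.2 → 4
rgb(23, 23, 4) = #171704.

#171704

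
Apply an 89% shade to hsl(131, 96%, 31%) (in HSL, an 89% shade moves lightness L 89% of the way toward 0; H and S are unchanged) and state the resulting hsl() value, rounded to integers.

L moves 89% from 31 toward 0: 31 − 27.59 = 3.41 → 3.
H and S are unchanged.

hsl(131, 96%, 3%)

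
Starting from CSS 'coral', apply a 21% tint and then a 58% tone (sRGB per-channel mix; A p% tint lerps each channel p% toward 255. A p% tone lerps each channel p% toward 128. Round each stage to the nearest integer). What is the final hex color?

CSS coral is rgb(255, 127, 80).
Lerp each channel 21% toward 255:
  R: 255 + 0.21×(255−255) = 255 + 0 = 255 → 255
  G: 127 + 26.88 = 153.88 → 154
  B: 80 + 0.21×(255−80) = 80 + 36.75 = 116.75 → 117
After the tint: rgb(255, 154, 117) = #FF9A75.
Lerp each channel 58% toward 128:
  R: 255 + 0.58×(128−255) = 255 − 73.66 = 181.34 → 181
  G: 154 + 0.58×(128−154) = 154 − 15.08 = 138.92 → 139
  B: 117 + 0.58×(128−117) = 117 + 6.38 = 123.38 → 123
rgb(181, 139, 123) = #B58B7B.

#B58B7B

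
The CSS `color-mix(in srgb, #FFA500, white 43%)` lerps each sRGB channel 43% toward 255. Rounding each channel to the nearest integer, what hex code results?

#FFA500 is rgb(255, 165, 0).
Lerp each channel 43% toward 255:
  R: 255 + 0 = 255 → 255
  G: 165 + 0.43×(255−165) = 165 + 38.7 = 203.7 → 204
  B: 0 + 109.65 = 109.65 → 110
rgb(255, 204, 110) = #FFCC6E.

#FFCC6E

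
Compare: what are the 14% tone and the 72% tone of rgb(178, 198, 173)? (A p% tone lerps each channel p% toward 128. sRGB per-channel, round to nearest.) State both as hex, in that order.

#ABBCA7, #8E948D

14% tone:
  R: 178 + 0.14×(128−178) = 178 − 7 = 171 → 171
  G: 198 + 0.14×(128−198) = 198 − 9.8 = 188.2 → 188
  B: 173 + 0.14×(128−173) = 173 − 6.3 = 166.7 → 167
  → #ABBCA7
72% tone:
  R: 178 − 36 = 142 → 142
  G: 198 + 0.72×(128−198) = 198 − 50.4 = 147.6 → 148
  B: 173 + 0.72×(128−173) = 173 − 32.4 = 140.6 → 141
  → #8E948D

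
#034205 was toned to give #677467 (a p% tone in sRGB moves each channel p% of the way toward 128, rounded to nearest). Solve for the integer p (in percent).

80%

#034205 is rgb(3, 66, 5); #677467 is rgb(103, 116, 103).
On the R channel (widest range): 103 ≈ 3 + (p/100)(128 − 3), so p ≈ 100×(103 − 3)/(128 − 3) = 10000/125 = 80.00.
p = 80 reproduces all three channels after rounding.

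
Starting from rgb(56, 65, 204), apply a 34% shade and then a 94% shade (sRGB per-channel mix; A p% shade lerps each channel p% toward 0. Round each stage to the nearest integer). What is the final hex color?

A 34% shade moves each channel 34% toward 0:
  R: 56 − 19.04 = 36.96 → 37
  G: 65 − 22.1 = 42.9 → 43
  B: 204 + 0.34×(0−204) = 204 − 69.36 = 134.64 → 135
After the shade: rgb(37, 43, 135) = #252B87.
A 94% shade moves each channel 94% toward 0:
  R: 37 − 34.78 = 2.22 → 2
  G: 43 − 40.42 = 2.58 → 3
  B: 135 + 0.94×(0−135) = 135 − 126.9 = 8.1 → 8
rgb(2, 3, 8) = #020308.

#020308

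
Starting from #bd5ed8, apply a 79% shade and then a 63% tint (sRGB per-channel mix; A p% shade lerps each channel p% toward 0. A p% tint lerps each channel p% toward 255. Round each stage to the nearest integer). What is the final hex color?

#bd5ed8 is rgb(189, 94, 216).
Lerp each channel 79% toward 0:
  R: 189 − 149.31 = 39.69 → 40
  G: 94 + 0.79×(0−94) = 94 − 74.26 = 19.74 → 20
  B: 216 + 0.79×(0−216) = 216 − 170.64 = 45.36 → 45
After the shade: rgb(40, 20, 45) = #28142d.
A 63% tint moves each channel 63% toward 255:
  R: 40 + 0.63×(255−40) = 40 + 135.45 = 175.45 → 175
  G: 20 + 148.05 = 168.05 → 168
  B: 45 + 0.63×(255−45) = 45 + 132.3 = 177.3 → 177
rgb(175, 168, 177) = #afa8b1.

#afa8b1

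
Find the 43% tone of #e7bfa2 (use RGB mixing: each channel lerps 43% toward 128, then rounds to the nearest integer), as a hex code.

#e7bfa2 is rgb(231, 191, 162).
Lerp each channel 43% toward 128:
  R: 231 − 44.29 = 186.71 → 187
  G: 191 + 0.43×(128−191) = 191 − 27.09 = 163.91 → 164
  B: 162 − 14.62 = 147.38 → 147
rgb(187, 164, 147) = #bba493.

#bba493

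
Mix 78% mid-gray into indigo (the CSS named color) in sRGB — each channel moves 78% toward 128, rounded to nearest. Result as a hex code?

#746480

CSS indigo is rgb(75, 0, 130).
Per channel, c → c + 0.78(128 − c):
  R: 75 + 41.34 = 116.34 → 116
  G: 0 + 99.84 = 99.84 → 100
  B: 130 + 0.78×(128−130) = 130 − 1.56 = 128.44 → 128
rgb(116, 100, 128) = #746480.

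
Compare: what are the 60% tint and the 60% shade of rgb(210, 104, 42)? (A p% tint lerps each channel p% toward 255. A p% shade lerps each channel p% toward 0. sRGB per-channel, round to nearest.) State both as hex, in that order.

#edc3aa, #542a11

60% tint:
  R: 210 + 0.6×(255−210) = 210 + 27 = 237 → 237
  G: 104 + 90.6 = 194.6 → 195
  B: 42 + 127.8 = 169.8 → 170
  → #edc3aa
60% shade:
  R: 210 + 0.6×(0−210) = 210 − 126 = 84 → 84
  G: 104 + 0.6×(0−104) = 104 − 62.4 = 41.6 → 42
  B: 42 + 0.6×(0−42) = 42 − 25.2 = 16.8 → 17
  → #542a11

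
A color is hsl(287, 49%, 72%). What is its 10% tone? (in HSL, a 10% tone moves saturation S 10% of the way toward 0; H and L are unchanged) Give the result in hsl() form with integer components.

S moves 10% from 49 toward 0: 49 − 4.9 = 44.1 → 44.
H and L are unchanged.

hsl(287, 44%, 72%)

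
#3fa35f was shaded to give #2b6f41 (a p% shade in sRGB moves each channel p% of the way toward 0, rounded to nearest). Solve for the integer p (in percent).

#3fa35f is rgb(63, 163, 95); #2b6f41 is rgb(43, 111, 65).
On the G channel (widest range): 111 ≈ 163 + (p/100)(0 − 163), so p ≈ 100×(111 − 163)/(0 − 163) = -5200/-163 = 31.90.
p = 32 reproduces all three channels after rounding.

32%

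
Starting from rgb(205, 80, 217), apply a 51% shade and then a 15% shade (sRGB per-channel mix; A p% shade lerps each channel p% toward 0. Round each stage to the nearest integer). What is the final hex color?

#55215a

Per channel, c → c + 0.51(0 − c):
  R: 205 + 0.51×(0−205) = 205 − 104.55 = 100.45 → 100
  G: 80 − 40.8 = 39.2 → 39
  B: 217 + 0.51×(0−217) = 217 − 110.67 = 106.33 → 106
After the shade: rgb(100, 39, 106) = #64276a.
Lerp each channel 15% toward 0:
  R: 100 − 15 = 85 → 85
  G: 39 − 5.85 = 33.15 → 33
  B: 106 − 15.9 = 90.1 → 90
rgb(85, 33, 90) = #55215a.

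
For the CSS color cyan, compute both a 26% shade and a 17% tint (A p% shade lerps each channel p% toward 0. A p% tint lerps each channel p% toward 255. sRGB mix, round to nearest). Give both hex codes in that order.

#00BDBD, #2BFFFF

CSS cyan is rgb(0, 255, 255).
26% shade:
  R: 0 + 0 = 0 → 0
  G: 255 + 0.26×(0−255) = 255 − 66.3 = 188.7 → 189
  B: 255 + 0.26×(0−255) = 255 − 66.3 = 188.7 → 189
  → #00BDBD
17% tint:
  R: 0 + 0.17×(255−0) = 0 + 43.35 = 43.35 → 43
  G: 255 + 0 = 255 → 255
  B: 255 + 0.17×(255−255) = 255 + 0 = 255 → 255
  → #2BFFFF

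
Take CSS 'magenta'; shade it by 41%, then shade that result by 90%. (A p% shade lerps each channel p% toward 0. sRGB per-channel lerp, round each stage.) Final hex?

CSS magenta is rgb(255, 0, 255).
Per channel, c → c + 0.41(0 − c):
  R: 255 + 0.41×(0−255) = 255 − 104.55 = 150.45 → 150
  G: 0 + 0.41×(0−0) = 0 + 0 = 0 → 0
  B: 255 + 0.41×(0−255) = 255 − 104.55 = 150.45 → 150
After the shade: rgb(150, 0, 150) = #960096.
Lerp each channel 90% toward 0:
  R: 150 + 0.9×(0−150) = 150 − 135 = 15 → 15
  G: 0 + 0.9×(0−0) = 0 + 0 = 0 → 0
  B: 150 − 135 = 15 → 15
rgb(15, 0, 15) = #0F000F.

#0F000F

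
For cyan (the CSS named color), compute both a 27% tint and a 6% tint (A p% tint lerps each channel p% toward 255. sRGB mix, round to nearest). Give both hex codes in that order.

#45ffff, #0fffff

CSS cyan is rgb(0, 255, 255).
27% tint:
  R: 0 + 0.27×(255−0) = 0 + 68.85 = 68.85 → 69
  G: 255 + 0 = 255 → 255
  B: 255 + 0 = 255 → 255
  → #45ffff
6% tint:
  R: 0 + 0.06×(255−0) = 0 + 15.3 = 15.3 → 15
  G: 255 + 0.06×(255−255) = 255 + 0 = 255 → 255
  B: 255 + 0.06×(255−255) = 255 + 0 = 255 → 255
  → #0fffff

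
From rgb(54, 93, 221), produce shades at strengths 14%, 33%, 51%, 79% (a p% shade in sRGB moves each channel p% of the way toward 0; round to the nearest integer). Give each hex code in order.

14%: (54 − 7.56 = 46.44→46, 93 − 13.02 = 79.98→80, 221 − 30.94 = 190.06→190) → #2E50BE
33%: (54 − 17.82 = 36.18→36, 93 − 30.69 = 62.31→62, 221 − 72.93 = 148.07→148) → #243E94
51%: (54 − 27.54 = 26.46→26, 93 − 47.43 = 45.57→46, 221 − 112.71 = 108.29→108) → #1A2E6C
79%: (54 − 42.66 = 11.34→11, 93 − 73.47 = 19.53→20, 221 − 174.59 = 46.41→46) → #0B142E

#2E50BE, #243E94, #1A2E6C, #0B142E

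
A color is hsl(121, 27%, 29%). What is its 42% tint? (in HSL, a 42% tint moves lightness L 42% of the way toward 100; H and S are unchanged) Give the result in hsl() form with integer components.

hsl(121, 27%, 59%)

L moves 42% from 29 toward 100: 29 + 29.82 = 58.82 → 59.
H and S are unchanged.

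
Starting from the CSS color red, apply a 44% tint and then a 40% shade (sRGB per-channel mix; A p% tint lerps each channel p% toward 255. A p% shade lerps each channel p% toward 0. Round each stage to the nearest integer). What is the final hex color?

CSS red is rgb(255, 0, 0).
A 44% tint moves each channel 44% toward 255:
  R: 255 + 0.44×(255−255) = 255 + 0 = 255 → 255
  G: 0 + 0.44×(255−0) = 0 + 112.2 = 112.2 → 112
  B: 0 + 0.44×(255−0) = 0 + 112.2 = 112.2 → 112
After the tint: rgb(255, 112, 112) = #ff7070.
Per channel, c → c + 0.4(0 − c):
  R: 255 + 0.4×(0−255) = 255 − 102 = 153 → 153
  G: 112 + 0.4×(0−112) = 112 − 44.8 = 67.2 → 67
  B: 112 + 0.4×(0−112) = 112 − 44.8 = 67.2 → 67
rgb(153, 67, 67) = #994343.

#994343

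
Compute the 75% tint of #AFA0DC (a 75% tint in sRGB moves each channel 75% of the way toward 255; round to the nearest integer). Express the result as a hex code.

#EBE7F6

#AFA0DC is rgb(175, 160, 220).
A 75% tint moves each channel 75% toward 255:
  R: 175 + 60 = 235 → 235
  G: 160 + 0.75×(255−160) = 160 + 71.25 = 231.25 → 231
  B: 220 + 0.75×(255−220) = 220 + 26.25 = 246.25 → 246
rgb(235, 231, 246) = #EBE7F6.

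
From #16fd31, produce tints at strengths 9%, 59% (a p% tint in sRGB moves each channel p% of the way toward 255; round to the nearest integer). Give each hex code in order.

#16fd31 is rgb(22, 253, 49).
9%: (22 + 20.97 = 42.97→43, 253→253, 49 + 18.54 = 67.54→68) → #2bfd44
59%: (22 + 137.47 = 159.47→159, 253 + 1.18 = 254.18→254, 49 + 121.54 = 170.54→171) → #9ffeab

#2bfd44, #9ffeab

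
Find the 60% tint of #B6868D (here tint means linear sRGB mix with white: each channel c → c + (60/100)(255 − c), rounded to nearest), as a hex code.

#E2CFD1

#B6868D is rgb(182, 134, 141).
A 60% tint moves each channel 60% toward 255:
  R: 182 + 0.6×(255−182) = 182 + 43.8 = 225.8 → 226
  G: 134 + 0.6×(255−134) = 134 + 72.6 = 206.6 → 207
  B: 141 + 68.4 = 209.4 → 209
rgb(226, 207, 209) = #E2CFD1.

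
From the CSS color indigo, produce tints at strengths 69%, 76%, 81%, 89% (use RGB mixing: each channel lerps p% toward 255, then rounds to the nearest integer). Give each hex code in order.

#c7b0d8, #d4c2e1, #ddcfe7, #ebe3f1

CSS indigo is rgb(75, 0, 130).
69%: (75 + 124.2 = 199.2→199, 0 + 175.95 = 175.95→176, 130 + 86.25 = 216.25→216) → #c7b0d8
76%: (75 + 136.8 = 211.8→212, 0 + 193.8 = 193.8→194, 130 + 95 = 225→225) → #d4c2e1
81%: (75 + 145.8 = 220.8→221, 0 + 206.55 = 206.55→207, 130 + 101.25 = 231.25→231) → #ddcfe7
89%: (75 + 160.2 = 235.2→235, 0 + 226.95 = 226.95→227, 130 + 111.25 = 241.25→241) → #ebe3f1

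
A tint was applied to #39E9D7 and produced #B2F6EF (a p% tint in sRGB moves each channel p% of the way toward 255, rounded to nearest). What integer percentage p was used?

61%

#39E9D7 is rgb(57, 233, 215); #B2F6EF is rgb(178, 246, 239).
On the R channel (widest range): 178 ≈ 57 + (p/100)(255 − 57), so p ≈ 100×(178 − 57)/(255 − 57) = 12100/198 = 61.11.
p = 61 reproduces all three channels after rounding.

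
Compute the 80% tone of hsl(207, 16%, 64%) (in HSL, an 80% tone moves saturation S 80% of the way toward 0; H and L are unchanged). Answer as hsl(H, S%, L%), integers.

S moves 80% from 16 toward 0: 16 − 12.8 = 3.2 → 3.
H and L are unchanged.

hsl(207, 3%, 64%)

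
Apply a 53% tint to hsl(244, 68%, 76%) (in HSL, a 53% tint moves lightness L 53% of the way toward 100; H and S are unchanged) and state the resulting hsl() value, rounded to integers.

L moves 53% from 76 toward 100: 76 + 12.72 = 88.72 → 89.
H and S are unchanged.

hsl(244, 68%, 89%)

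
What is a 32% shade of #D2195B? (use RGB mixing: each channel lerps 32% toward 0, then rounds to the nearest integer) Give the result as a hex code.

#D2195B is rgb(210, 25, 91).
Per channel, c → c + 0.32(0 − c):
  R: 210 + 0.32×(0−210) = 210 − 67.2 = 142.8 → 143
  G: 25 − 8 = 17 → 17
  B: 91 − 29.12 = 61.88 → 62
rgb(143, 17, 62) = #8F113E.

#8F113E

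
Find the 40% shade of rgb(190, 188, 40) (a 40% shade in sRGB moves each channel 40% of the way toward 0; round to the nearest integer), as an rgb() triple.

Per channel, c → c + 0.4(0 − c):
  R: 190 + 0.4×(0−190) = 190 − 76 = 114 → 114
  G: 188 − 75.2 = 112.8 → 113
  B: 40 − 16 = 24 → 24

rgb(114, 113, 24)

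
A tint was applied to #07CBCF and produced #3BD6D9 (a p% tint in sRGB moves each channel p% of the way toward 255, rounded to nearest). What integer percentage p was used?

21%

#07CBCF is rgb(7, 203, 207); #3BD6D9 is rgb(59, 214, 217).
On the R channel (widest range): 59 ≈ 7 + (p/100)(255 − 7), so p ≈ 100×(59 − 7)/(255 − 7) = 5200/248 = 20.97.
p = 21 reproduces all three channels after rounding.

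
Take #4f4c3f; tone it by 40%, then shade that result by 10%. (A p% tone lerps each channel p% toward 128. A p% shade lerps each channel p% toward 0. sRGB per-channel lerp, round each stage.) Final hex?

#4f4c3f is rgb(79, 76, 63).
A 40% tone moves each channel 40% toward 128:
  R: 79 + 0.4×(128−79) = 79 + 19.6 = 98.6 → 99
  G: 76 + 20.8 = 96.8 → 97
  B: 63 + 26 = 89 → 89
After the tone: rgb(99, 97, 89) = #636159.
Per channel, c → c + 0.1(0 − c):
  R: 99 − 9.9 = 89.1 → 89
  G: 97 + 0.1×(0−97) = 97 − 9.7 = 87.3 → 87
  B: 89 − 8.9 = 80.1 → 80
rgb(89, 87, 80) = #595750.

#595750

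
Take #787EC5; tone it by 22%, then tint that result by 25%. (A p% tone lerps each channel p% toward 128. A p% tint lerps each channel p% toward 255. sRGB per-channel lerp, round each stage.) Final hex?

#9B9EC8

#787EC5 is rgb(120, 126, 197).
Per channel, c → c + 0.22(128 − c):
  R: 120 + 0.22×(128−120) = 120 + 1.76 = 121.76 → 122
  G: 126 + 0.44 = 126.44 → 126
  B: 197 − 15.18 = 181.82 → 182
After the tone: rgb(122, 126, 182) = #7A7EB6.
A 25% tint moves each channel 25% toward 255:
  R: 122 + 0.25×(255−122) = 122 + 33.25 = 155.25 → 155
  G: 126 + 0.25×(255−126) = 126 + 32.25 = 158.25 → 158
  B: 182 + 0.25×(255−182) = 182 + 18.25 = 200.25 → 200
rgb(155, 158, 200) = #9B9EC8.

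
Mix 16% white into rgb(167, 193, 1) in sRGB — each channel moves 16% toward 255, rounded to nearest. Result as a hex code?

#B5CB2A

A 16% tint moves each channel 16% toward 255:
  R: 167 + 0.16×(255−167) = 167 + 14.08 = 181.08 → 181
  G: 193 + 9.92 = 202.92 → 203
  B: 1 + 40.64 = 41.64 → 42
rgb(181, 203, 42) = #B5CB2A.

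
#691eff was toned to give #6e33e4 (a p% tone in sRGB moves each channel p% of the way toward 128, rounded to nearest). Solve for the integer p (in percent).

21%

#691eff is rgb(105, 30, 255); #6e33e4 is rgb(110, 51, 228).
On the B channel (widest range): 228 ≈ 255 + (p/100)(128 − 255), so p ≈ 100×(228 − 255)/(128 − 255) = -2700/-127 = 21.26.
p = 21 reproduces all three channels after rounding.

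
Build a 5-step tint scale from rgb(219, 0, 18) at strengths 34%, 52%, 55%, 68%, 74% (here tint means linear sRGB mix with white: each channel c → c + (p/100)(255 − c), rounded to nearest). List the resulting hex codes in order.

#E75763, #EE858D, #EF8C94, #F3ADB3, #F6BDC1

34%: (219 + 12.24 = 231.24→231, 0 + 86.7 = 86.7→87, 18 + 80.58 = 98.58→99) → #E75763
52%: (219 + 18.72 = 237.72→238, 0 + 132.6 = 132.6→133, 18 + 123.24 = 141.24→141) → #EE858D
55%: (219 + 19.8 = 238.8→239, 0 + 140.25 = 140.25→140, 18 + 130.35 = 148.35→148) → #EF8C94
68%: (219 + 24.48 = 243.48→243, 0 + 173.4 = 173.4→173, 18 + 161.16 = 179.16→179) → #F3ADB3
74%: (219 + 26.64 = 245.64→246, 0 + 188.7 = 188.7→189, 18 + 175.38 = 193.38→193) → #F6BDC1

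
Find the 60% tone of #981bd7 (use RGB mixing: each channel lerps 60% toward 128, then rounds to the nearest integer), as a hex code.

#8a58a3

#981bd7 is rgb(152, 27, 215).
A 60% tone moves each channel 60% toward 128:
  R: 152 + 0.6×(128−152) = 152 − 14.4 = 137.6 → 138
  G: 27 + 0.6×(128−27) = 27 + 60.6 = 87.6 → 88
  B: 215 + 0.6×(128−215) = 215 − 52.2 = 162.8 → 163
rgb(138, 88, 163) = #8a58a3.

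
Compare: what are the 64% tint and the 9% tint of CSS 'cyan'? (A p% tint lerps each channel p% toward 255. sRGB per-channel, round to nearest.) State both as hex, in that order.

#A3FFFF, #17FFFF

CSS cyan is rgb(0, 255, 255).
64% tint:
  R: 0 + 0.64×(255−0) = 0 + 163.2 = 163.2 → 163
  G: 255 + 0.64×(255−255) = 255 + 0 = 255 → 255
  B: 255 + 0.64×(255−255) = 255 + 0 = 255 → 255
  → #A3FFFF
9% tint:
  R: 0 + 0.09×(255−0) = 0 + 22.95 = 22.95 → 23
  G: 255 + 0.09×(255−255) = 255 + 0 = 255 → 255
  B: 255 + 0.09×(255−255) = 255 + 0 = 255 → 255
  → #17FFFF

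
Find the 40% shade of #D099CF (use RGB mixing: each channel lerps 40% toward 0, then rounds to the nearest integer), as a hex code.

#D099CF is rgb(208, 153, 207).
A 40% shade moves each channel 40% toward 0:
  R: 208 − 83.2 = 124.8 → 125
  G: 153 + 0.4×(0−153) = 153 − 61.2 = 91.8 → 92
  B: 207 − 82.8 = 124.2 → 124
rgb(125, 92, 124) = #7D5C7C.

#7D5C7C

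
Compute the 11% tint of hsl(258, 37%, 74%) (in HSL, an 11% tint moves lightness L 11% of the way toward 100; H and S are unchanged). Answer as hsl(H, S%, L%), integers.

L moves 11% from 74 toward 100: 74 + 2.86 = 76.86 → 77.
H and S are unchanged.

hsl(258, 37%, 77%)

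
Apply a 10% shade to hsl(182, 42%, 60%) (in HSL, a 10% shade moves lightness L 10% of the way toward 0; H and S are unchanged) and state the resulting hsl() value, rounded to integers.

L moves 10% from 60 toward 0: 60 − 6 = 54 → 54.
H and S are unchanged.

hsl(182, 42%, 54%)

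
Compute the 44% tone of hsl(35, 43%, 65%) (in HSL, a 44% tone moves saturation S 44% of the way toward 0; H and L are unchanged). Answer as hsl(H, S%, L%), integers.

S moves 44% from 43 toward 0: 43 − 18.92 = 24.08 → 24.
H and L are unchanged.

hsl(35, 24%, 65%)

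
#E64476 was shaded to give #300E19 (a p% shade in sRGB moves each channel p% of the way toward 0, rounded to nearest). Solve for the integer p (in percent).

#E64476 is rgb(230, 68, 118); #300E19 is rgb(48, 14, 25).
On the R channel (widest range): 48 ≈ 230 + (p/100)(0 − 230), so p ≈ 100×(48 − 230)/(0 − 230) = -18200/-230 = 79.13.
p = 79 reproduces all three channels after rounding.

79%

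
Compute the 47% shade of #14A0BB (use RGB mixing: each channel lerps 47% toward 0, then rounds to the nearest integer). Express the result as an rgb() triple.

#14A0BB is rgb(20, 160, 187).
Per channel, c → c + 0.47(0 − c):
  R: 20 − 9.4 = 10.6 → 11
  G: 160 − 75.2 = 84.8 → 85
  B: 187 − 87.89 = 99.11 → 99

rgb(11, 85, 99)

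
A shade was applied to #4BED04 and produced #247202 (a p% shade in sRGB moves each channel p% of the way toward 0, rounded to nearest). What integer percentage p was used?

52%

#4BED04 is rgb(75, 237, 4); #247202 is rgb(36, 114, 2).
On the G channel (widest range): 114 ≈ 237 + (p/100)(0 − 237), so p ≈ 100×(114 − 237)/(0 − 237) = -12300/-237 = 51.90.
p = 52 reproduces all three channels after rounding.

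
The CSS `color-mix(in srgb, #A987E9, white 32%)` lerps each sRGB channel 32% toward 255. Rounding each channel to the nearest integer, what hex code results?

#A987E9 is rgb(169, 135, 233).
A 32% tint moves each channel 32% toward 255:
  R: 169 + 27.52 = 196.52 → 197
  G: 135 + 0.32×(255−135) = 135 + 38.4 = 173.4 → 173
  B: 233 + 0.32×(255−233) = 233 + 7.04 = 240.04 → 240
rgb(197, 173, 240) = #C5ADF0.

#C5ADF0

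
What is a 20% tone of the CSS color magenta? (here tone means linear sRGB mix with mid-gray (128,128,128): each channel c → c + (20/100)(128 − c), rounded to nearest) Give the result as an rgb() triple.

rgb(230, 26, 230)

CSS magenta is rgb(255, 0, 255).
Per channel, c → c + 0.2(128 − c):
  R: 255 + 0.2×(128−255) = 255 − 25.4 = 229.6 → 230
  G: 0 + 25.6 = 25.6 → 26
  B: 255 + 0.2×(128−255) = 255 − 25.4 = 229.6 → 230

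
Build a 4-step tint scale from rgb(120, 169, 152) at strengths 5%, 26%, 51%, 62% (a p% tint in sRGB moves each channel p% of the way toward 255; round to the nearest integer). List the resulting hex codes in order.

5%: (120 + 6.75 = 126.75→127, 169 + 4.3 = 173.3→173, 152 + 5.15 = 157.15→157) → #7FAD9D
26%: (120 + 35.1 = 155.1→155, 169 + 22.36 = 191.36→191, 152 + 26.78 = 178.78→179) → #9BBFB3
51%: (120 + 68.85 = 188.85→189, 169 + 43.86 = 212.86→213, 152 + 52.53 = 204.53→205) → #BDD5CD
62%: (120 + 83.7 = 203.7→204, 169 + 53.32 = 222.32→222, 152 + 63.86 = 215.86→216) → #CCDED8

#7FAD9D, #9BBFB3, #BDD5CD, #CCDED8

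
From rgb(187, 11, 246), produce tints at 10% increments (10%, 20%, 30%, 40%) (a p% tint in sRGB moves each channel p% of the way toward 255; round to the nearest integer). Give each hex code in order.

#C223F7, #C93CF8, #CF54F9, #D66DFA

10%: (187 + 6.8 = 193.8→194, 11 + 24.4 = 35.4→35, 246 + 0.9 = 246.9→247) → #C223F7
20%: (187 + 13.6 = 200.6→201, 11 + 48.8 = 59.8→60, 246 + 1.8 = 247.8→248) → #C93CF8
30%: (187 + 20.4 = 207.4→207, 11 + 73.2 = 84.2→84, 246 + 2.7 = 248.7→249) → #CF54F9
40%: (187 + 27.2 = 214.2→214, 11 + 97.6 = 108.6→109, 246 + 3.6 = 249.6→250) → #D66DFA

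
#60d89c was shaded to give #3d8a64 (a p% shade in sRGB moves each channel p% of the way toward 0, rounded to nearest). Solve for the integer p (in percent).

36%

#60d89c is rgb(96, 216, 156); #3d8a64 is rgb(61, 138, 100).
On the G channel (widest range): 138 ≈ 216 + (p/100)(0 − 216), so p ≈ 100×(138 − 216)/(0 − 216) = -7800/-216 = 36.11.
p = 36 reproduces all three channels after rounding.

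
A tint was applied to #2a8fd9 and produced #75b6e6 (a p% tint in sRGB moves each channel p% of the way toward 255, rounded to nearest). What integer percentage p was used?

35%

#2a8fd9 is rgb(42, 143, 217); #75b6e6 is rgb(117, 182, 230).
On the R channel (widest range): 117 ≈ 42 + (p/100)(255 − 42), so p ≈ 100×(117 − 42)/(255 − 42) = 7500/213 = 35.21.
p = 35 reproduces all three channels after rounding.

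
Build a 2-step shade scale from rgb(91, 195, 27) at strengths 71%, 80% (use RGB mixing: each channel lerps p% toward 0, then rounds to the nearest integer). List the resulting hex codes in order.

71%: (91 − 64.61 = 26.39→26, 195 − 138.45 = 56.55→57, 27 − 19.17 = 7.83→8) → #1a3908
80%: (91 − 72.8 = 18.2→18, 195 − 156 = 39→39, 27 − 21.6 = 5.4→5) → #122705

#1a3908, #122705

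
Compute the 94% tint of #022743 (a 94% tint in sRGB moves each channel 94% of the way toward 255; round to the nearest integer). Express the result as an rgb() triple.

rgb(240, 242, 244)

#022743 is rgb(2, 39, 67).
A 94% tint moves each channel 94% toward 255:
  R: 2 + 0.94×(255−2) = 2 + 237.82 = 239.82 → 240
  G: 39 + 0.94×(255−39) = 39 + 203.04 = 242.04 → 242
  B: 67 + 0.94×(255−67) = 67 + 176.72 = 243.72 → 244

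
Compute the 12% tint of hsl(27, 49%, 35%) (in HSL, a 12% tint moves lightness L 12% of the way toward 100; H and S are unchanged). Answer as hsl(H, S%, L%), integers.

L moves 12% from 35 toward 100: 35 + 7.8 = 42.8 → 43.
H and S are unchanged.

hsl(27, 49%, 43%)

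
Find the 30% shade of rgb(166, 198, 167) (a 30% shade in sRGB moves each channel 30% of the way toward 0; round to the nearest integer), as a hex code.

#748B75

Lerp each channel 30% toward 0:
  R: 166 − 49.8 = 116.2 → 116
  G: 198 − 59.4 = 138.6 → 139
  B: 167 − 50.1 = 116.9 → 117
rgb(116, 139, 117) = #748B75.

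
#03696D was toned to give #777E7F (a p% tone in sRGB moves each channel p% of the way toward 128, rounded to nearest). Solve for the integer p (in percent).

93%

#03696D is rgb(3, 105, 109); #777E7F is rgb(119, 126, 127).
On the R channel (widest range): 119 ≈ 3 + (p/100)(128 − 3), so p ≈ 100×(119 − 3)/(128 − 3) = 11600/125 = 92.80.
p = 93 reproduces all three channels after rounding.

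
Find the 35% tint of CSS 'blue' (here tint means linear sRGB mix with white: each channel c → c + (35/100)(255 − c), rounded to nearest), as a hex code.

#5959FF

CSS blue is rgb(0, 0, 255).
A 35% tint moves each channel 35% toward 255:
  R: 0 + 0.35×(255−0) = 0 + 89.25 = 89.25 → 89
  G: 0 + 0.35×(255−0) = 0 + 89.25 = 89.25 → 89
  B: 255 + 0.35×(255−255) = 255 + 0 = 255 → 255
rgb(89, 89, 255) = #5959FF.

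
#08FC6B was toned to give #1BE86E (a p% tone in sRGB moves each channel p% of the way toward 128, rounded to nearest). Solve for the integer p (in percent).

16%

#08FC6B is rgb(8, 252, 107); #1BE86E is rgb(27, 232, 110).
On the G channel (widest range): 232 ≈ 252 + (p/100)(128 − 252), so p ≈ 100×(232 − 252)/(128 − 252) = -2000/-124 = 16.13.
p = 16 reproduces all three channels after rounding.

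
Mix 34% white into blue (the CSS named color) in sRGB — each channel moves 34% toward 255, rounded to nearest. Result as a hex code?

#5757FF

CSS blue is rgb(0, 0, 255).
Lerp each channel 34% toward 255:
  R: 0 + 86.7 = 86.7 → 87
  G: 0 + 0.34×(255−0) = 0 + 86.7 = 86.7 → 87
  B: 255 + 0 = 255 → 255
rgb(87, 87, 255) = #5757FF.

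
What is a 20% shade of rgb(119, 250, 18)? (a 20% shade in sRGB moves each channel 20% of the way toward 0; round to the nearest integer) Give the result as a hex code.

#5FC80E

Per channel, c → c + 0.2(0 − c):
  R: 119 + 0.2×(0−119) = 119 − 23.8 = 95.2 → 95
  G: 250 − 50 = 200 → 200
  B: 18 + 0.2×(0−18) = 18 − 3.6 = 14.4 → 14
rgb(95, 200, 14) = #5FC80E.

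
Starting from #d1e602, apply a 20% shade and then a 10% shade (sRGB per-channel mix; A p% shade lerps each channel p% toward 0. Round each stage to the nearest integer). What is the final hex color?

#96a602

#d1e602 is rgb(209, 230, 2).
A 20% shade moves each channel 20% toward 0:
  R: 209 + 0.2×(0−209) = 209 − 41.8 = 167.2 → 167
  G: 230 + 0.2×(0−230) = 230 − 46 = 184 → 184
  B: 2 + 0.2×(0−2) = 2 − 0.4 = 1.6 → 2
After the shade: rgb(167, 184, 2) = #a7b802.
Per channel, c → c + 0.1(0 − c):
  R: 167 + 0.1×(0−167) = 167 − 16.7 = 150.3 → 150
  G: 184 + 0.1×(0−184) = 184 − 18.4 = 165.6 → 166
  B: 2 − 0.2 = 1.8 → 2
rgb(150, 166, 2) = #96a602.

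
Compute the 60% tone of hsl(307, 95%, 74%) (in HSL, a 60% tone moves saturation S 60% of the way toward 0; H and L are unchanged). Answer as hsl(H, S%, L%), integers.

S moves 60% from 95 toward 0: 95 − 57 = 38 → 38.
H and L are unchanged.

hsl(307, 38%, 74%)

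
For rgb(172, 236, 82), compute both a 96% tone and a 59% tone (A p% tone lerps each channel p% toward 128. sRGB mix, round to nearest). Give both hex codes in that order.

#82847E, #92AC6D

96% tone:
  R: 172 + 0.96×(128−172) = 172 − 42.24 = 129.76 → 130
  G: 236 + 0.96×(128−236) = 236 − 103.68 = 132.32 → 132
  B: 82 + 0.96×(128−82) = 82 + 44.16 = 126.16 → 126
  → #82847E
59% tone:
  R: 172 + 0.59×(128−172) = 172 − 25.96 = 146.04 → 146
  G: 236 + 0.59×(128−236) = 236 − 63.72 = 172.28 → 172
  B: 82 + 0.59×(128−82) = 82 + 27.14 = 109.14 → 109
  → #92AC6D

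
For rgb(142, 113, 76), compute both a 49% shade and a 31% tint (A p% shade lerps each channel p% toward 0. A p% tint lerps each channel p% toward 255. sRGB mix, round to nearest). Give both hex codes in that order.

49% shade:
  R: 142 + 0.49×(0−142) = 142 − 69.58 = 72.42 → 72
  G: 113 + 0.49×(0−113) = 113 − 55.37 = 57.63 → 58
  B: 76 − 37.24 = 38.76 → 39
  → #483A27
31% tint:
  R: 142 + 35.03 = 177.03 → 177
  G: 113 + 0.31×(255−113) = 113 + 44.02 = 157.02 → 157
  B: 76 + 55.49 = 131.49 → 131
  → #B19D83

#483A27, #B19D83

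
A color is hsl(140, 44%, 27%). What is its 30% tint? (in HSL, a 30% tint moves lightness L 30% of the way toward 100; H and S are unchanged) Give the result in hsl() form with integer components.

hsl(140, 44%, 49%)

L moves 30% from 27 toward 100: 27 + 21.9 = 48.9 → 49.
H and S are unchanged.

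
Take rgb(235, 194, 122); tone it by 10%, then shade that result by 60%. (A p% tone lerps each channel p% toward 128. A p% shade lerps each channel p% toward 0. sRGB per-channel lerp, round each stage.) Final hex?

#5A4B31

Per channel, c → c + 0.1(128 − c):
  R: 235 + 0.1×(128−235) = 235 − 10.7 = 224.3 → 224
  G: 194 − 6.6 = 187.4 → 187
  B: 122 + 0.6 = 122.6 → 123
After the tone: rgb(224, 187, 123) = #E0BB7B.
Lerp each channel 60% toward 0:
  R: 224 − 134.4 = 89.6 → 90
  G: 187 + 0.6×(0−187) = 187 − 112.2 = 74.8 → 75
  B: 123 + 0.6×(0−123) = 123 − 73.8 = 49.2 → 49
rgb(90, 75, 49) = #5A4B31.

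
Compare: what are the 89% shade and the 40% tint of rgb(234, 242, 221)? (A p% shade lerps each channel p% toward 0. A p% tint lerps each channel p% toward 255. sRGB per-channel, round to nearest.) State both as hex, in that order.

#1a1b18, #f2f7eb

89% shade:
  R: 234 + 0.89×(0−234) = 234 − 208.26 = 25.74 → 26
  G: 242 − 215.38 = 26.62 → 27
  B: 221 − 196.69 = 24.31 → 24
  → #1a1b18
40% tint:
  R: 234 + 0.4×(255−234) = 234 + 8.4 = 242.4 → 242
  G: 242 + 0.4×(255−242) = 242 + 5.2 = 247.2 → 247
  B: 221 + 13.6 = 234.6 → 235
  → #f2f7eb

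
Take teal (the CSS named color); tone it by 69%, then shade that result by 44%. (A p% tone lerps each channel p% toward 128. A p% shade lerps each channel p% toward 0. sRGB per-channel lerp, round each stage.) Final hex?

CSS teal is rgb(0, 128, 128).
Per channel, c → c + 0.69(128 − c):
  R: 0 + 0.69×(128−0) = 0 + 88.32 = 88.32 → 88
  G: 128 + 0 = 128 → 128
  B: 128 + 0 = 128 → 128
After the tone: rgb(88, 128, 128) = #588080.
Lerp each channel 44% toward 0:
  R: 88 − 38.72 = 49.28 → 49
  G: 128 + 0.44×(0−128) = 128 − 56.32 = 71.68 → 72
  B: 128 − 56.32 = 71.68 → 72
rgb(49, 72, 72) = #314848.

#314848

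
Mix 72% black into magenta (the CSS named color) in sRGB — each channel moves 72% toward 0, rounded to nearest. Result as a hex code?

CSS magenta is rgb(255, 0, 255).
A 72% shade moves each channel 72% toward 0:
  R: 255 − 183.6 = 71.4 → 71
  G: 0 + 0.72×(0−0) = 0 + 0 = 0 → 0
  B: 255 − 183.6 = 71.4 → 71
rgb(71, 0, 71) = #470047.

#470047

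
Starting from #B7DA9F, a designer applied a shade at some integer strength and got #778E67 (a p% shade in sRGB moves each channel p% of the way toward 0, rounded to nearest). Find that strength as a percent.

35%

#B7DA9F is rgb(183, 218, 159); #778E67 is rgb(119, 142, 103).
On the G channel (widest range): 142 ≈ 218 + (p/100)(0 − 218), so p ≈ 100×(142 − 218)/(0 − 218) = -7600/-218 = 34.86.
p = 35 reproduces all three channels after rounding.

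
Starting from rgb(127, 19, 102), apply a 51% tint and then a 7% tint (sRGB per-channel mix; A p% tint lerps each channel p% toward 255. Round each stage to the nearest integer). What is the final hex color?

#C493B9

Lerp each channel 51% toward 255:
  R: 127 + 65.28 = 192.28 → 192
  G: 19 + 120.36 = 139.36 → 139
  B: 102 + 0.51×(255−102) = 102 + 78.03 = 180.03 → 180
After the tint: rgb(192, 139, 180) = #C08BB4.
Lerp each channel 7% toward 255:
  R: 192 + 4.41 = 196.41 → 196
  G: 139 + 0.07×(255−139) = 139 + 8.12 = 147.12 → 147
  B: 180 + 5.25 = 185.25 → 185
rgb(196, 147, 185) = #C493B9.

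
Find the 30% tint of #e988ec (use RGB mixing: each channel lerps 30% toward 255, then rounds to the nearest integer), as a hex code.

#e988ec is rgb(233, 136, 236).
Per channel, c → c + 0.3(255 − c):
  R: 233 + 0.3×(255−233) = 233 + 6.6 = 239.6 → 240
  G: 136 + 0.3×(255−136) = 136 + 35.7 = 171.7 → 172
  B: 236 + 0.3×(255−236) = 236 + 5.7 = 241.7 → 242
rgb(240, 172, 242) = #f0acf2.

#f0acf2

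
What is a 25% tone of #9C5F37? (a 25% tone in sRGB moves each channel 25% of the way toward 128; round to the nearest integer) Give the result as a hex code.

#9C5F37 is rgb(156, 95, 55).
Lerp each channel 25% toward 128:
  R: 156 + 0.25×(128−156) = 156 − 7 = 149 → 149
  G: 95 + 0.25×(128−95) = 95 + 8.25 = 103.25 → 103
  B: 55 + 0.25×(128−55) = 55 + 18.25 = 73.25 → 73
rgb(149, 103, 73) = #956749.

#956749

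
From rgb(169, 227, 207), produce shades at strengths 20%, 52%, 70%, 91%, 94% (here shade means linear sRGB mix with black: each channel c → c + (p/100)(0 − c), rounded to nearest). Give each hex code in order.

#87b6a6, #516d63, #33443e, #0f1413, #0a0e0c

20%: (169 − 33.8 = 135.2→135, 227 − 45.4 = 181.6→182, 207 − 41.4 = 165.6→166) → #87b6a6
52%: (169 − 87.88 = 81.12→81, 227 − 118.04 = 108.96→109, 207 − 107.64 = 99.36→99) → #516d63
70%: (169 − 118.3 = 50.7→51, 227 − 158.9 = 68.1→68, 207 − 144.9 = 62.1→62) → #33443e
91%: (169 − 153.79 = 15.21→15, 227 − 206.57 = 20.43→20, 207 − 188.37 = 18.63→19) → #0f1413
94%: (169 − 158.86 = 10.14→10, 227 − 213.38 = 13.62→14, 207 − 194.58 = 12.42→12) → #0a0e0c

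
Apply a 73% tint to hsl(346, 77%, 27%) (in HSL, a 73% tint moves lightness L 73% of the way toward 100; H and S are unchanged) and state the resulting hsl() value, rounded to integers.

L moves 73% from 27 toward 100: 27 + 53.29 = 80.29 → 80.
H and S are unchanged.

hsl(346, 77%, 80%)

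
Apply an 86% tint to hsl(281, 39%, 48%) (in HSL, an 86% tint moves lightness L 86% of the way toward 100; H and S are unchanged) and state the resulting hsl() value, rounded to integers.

hsl(281, 39%, 93%)

L moves 86% from 48 toward 100: 48 + 44.72 = 92.72 → 93.
H and S are unchanged.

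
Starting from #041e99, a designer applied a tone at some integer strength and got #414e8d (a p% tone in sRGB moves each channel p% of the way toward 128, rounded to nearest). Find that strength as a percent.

49%

#041e99 is rgb(4, 30, 153); #414e8d is rgb(65, 78, 141).
On the R channel (widest range): 65 ≈ 4 + (p/100)(128 − 4), so p ≈ 100×(65 − 4)/(128 − 4) = 6100/124 = 49.19.
p = 49 reproduces all three channels after rounding.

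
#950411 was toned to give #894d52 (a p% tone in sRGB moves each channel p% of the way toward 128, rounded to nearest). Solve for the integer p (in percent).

#950411 is rgb(149, 4, 17); #894d52 is rgb(137, 77, 82).
On the G channel (widest range): 77 ≈ 4 + (p/100)(128 − 4), so p ≈ 100×(77 − 4)/(128 − 4) = 7300/124 = 58.87.
p = 59 reproduces all three channels after rounding.

59%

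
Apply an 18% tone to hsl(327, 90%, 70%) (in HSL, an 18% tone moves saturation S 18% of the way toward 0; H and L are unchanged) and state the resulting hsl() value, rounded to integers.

hsl(327, 74%, 70%)

S moves 18% from 90 toward 0: 90 − 16.2 = 73.8 → 74.
H and L are unchanged.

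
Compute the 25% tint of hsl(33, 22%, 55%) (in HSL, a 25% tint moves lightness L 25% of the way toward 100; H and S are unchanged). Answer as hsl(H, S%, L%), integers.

L moves 25% from 55 toward 100: 55 + 11.25 = 66.25 → 66.
H and S are unchanged.

hsl(33, 22%, 66%)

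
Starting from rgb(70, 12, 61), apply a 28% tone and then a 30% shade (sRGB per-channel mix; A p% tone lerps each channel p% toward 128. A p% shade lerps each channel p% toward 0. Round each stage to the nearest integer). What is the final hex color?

Lerp each channel 28% toward 128:
  R: 70 + 0.28×(128−70) = 70 + 16.24 = 86.24 → 86
  G: 12 + 0.28×(128−12) = 12 + 32.48 = 44.48 → 44
  B: 61 + 0.28×(128−61) = 61 + 18.76 = 79.76 → 80
After the tone: rgb(86, 44, 80) = #562c50.
Per channel, c → c + 0.3(0 − c):
  R: 86 + 0.3×(0−86) = 86 − 25.8 = 60.2 → 60
  G: 44 + 0.3×(0−44) = 44 − 13.2 = 30.8 → 31
  B: 80 − 24 = 56 → 56
rgb(60, 31, 56) = #3c1f38.

#3c1f38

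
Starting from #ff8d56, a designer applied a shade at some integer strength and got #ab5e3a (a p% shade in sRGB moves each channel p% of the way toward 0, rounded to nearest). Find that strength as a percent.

33%

#ff8d56 is rgb(255, 141, 86); #ab5e3a is rgb(171, 94, 58).
On the R channel (widest range): 171 ≈ 255 + (p/100)(0 − 255), so p ≈ 100×(171 − 255)/(0 − 255) = -8400/-255 = 32.94.
p = 33 reproduces all three channels after rounding.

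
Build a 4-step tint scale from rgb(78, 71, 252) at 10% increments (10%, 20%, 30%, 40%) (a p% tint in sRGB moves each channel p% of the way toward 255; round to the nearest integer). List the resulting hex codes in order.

#6059FC, #716CFD, #837EFD, #9591FD

10%: (78 + 17.7 = 95.7→96, 71 + 18.4 = 89.4→89, 252→252) → #6059FC
20%: (78 + 35.4 = 113.4→113, 71 + 36.8 = 107.8→108, 252 + 0.6 = 252.6→253) → #716CFD
30%: (78 + 53.1 = 131.1→131, 71 + 55.2 = 126.2→126, 252 + 0.9 = 252.9→253) → #837EFD
40%: (78 + 70.8 = 148.8→149, 71 + 73.6 = 144.6→145, 252 + 1.2 = 253.2→253) → #9591FD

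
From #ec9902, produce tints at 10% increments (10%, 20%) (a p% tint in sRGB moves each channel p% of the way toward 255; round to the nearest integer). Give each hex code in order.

#eea31b, #f0ad35

#ec9902 is rgb(236, 153, 2).
10%: (236 + 1.9 = 237.9→238, 153 + 10.2 = 163.2→163, 2 + 25.3 = 27.3→27) → #eea31b
20%: (236 + 3.8 = 239.8→240, 153 + 20.4 = 173.4→173, 2 + 50.6 = 52.6→53) → #f0ad35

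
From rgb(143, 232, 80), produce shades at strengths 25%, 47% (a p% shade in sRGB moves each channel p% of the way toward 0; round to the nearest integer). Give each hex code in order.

25%: (143 − 35.75 = 107.25→107, 232 − 58 = 174→174, 80 − 20 = 60→60) → #6bae3c
47%: (143 − 67.21 = 75.79→76, 232 − 109.04 = 122.96→123, 80 − 37.6 = 42.4→42) → #4c7b2a

#6bae3c, #4c7b2a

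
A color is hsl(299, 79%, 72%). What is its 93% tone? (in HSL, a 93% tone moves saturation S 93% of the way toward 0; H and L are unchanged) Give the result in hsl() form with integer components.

S moves 93% from 79 toward 0: 79 − 73.47 = 5.53 → 6.
H and L are unchanged.

hsl(299, 6%, 72%)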